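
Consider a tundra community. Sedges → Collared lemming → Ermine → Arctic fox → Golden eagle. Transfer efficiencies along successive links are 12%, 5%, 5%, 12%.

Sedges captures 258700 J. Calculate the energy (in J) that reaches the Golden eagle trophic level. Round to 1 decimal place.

Collared lemming: 258700 × 0.12 = 31044 J
Ermine: 31044 × 0.05 = 1552.2 J
Arctic fox: 1552.2 × 0.05 = 77.61 J
Golden eagle: 77.61 × 0.12 = 9.3132 J

9.3 J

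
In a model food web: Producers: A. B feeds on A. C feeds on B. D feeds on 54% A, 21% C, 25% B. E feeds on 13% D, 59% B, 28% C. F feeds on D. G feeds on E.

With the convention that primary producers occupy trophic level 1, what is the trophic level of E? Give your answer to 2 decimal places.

B: 1 + 1 = 2
C: 1 + 2 = 3
D: 1 + (0.54×1 + 0.21×3 + 0.25×2) = 2.67
E: 1 + (0.13×2.67 + 0.59×2 + 0.28×3) = 3.3671
F: 1 + 2.67 = 3.67
G: 1 + 3.3671 = 4.3671

3.37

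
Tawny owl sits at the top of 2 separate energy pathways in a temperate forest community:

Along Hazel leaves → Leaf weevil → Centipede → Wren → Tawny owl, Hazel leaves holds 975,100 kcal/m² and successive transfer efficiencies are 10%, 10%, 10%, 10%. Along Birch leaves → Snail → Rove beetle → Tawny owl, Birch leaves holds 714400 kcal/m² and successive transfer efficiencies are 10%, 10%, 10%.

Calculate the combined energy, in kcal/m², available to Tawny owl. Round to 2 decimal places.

811.91 kcal/m²

Via Hazel leaves: 975100 × 0.1 × 0.1 × 0.1 × 0.1 = 97.51 kcal/m²
Via Birch leaves: 714400 × 0.1 × 0.1 × 0.1 = 714.4 kcal/m²
Total at Tawny owl: 97.51 + 714.4 = 811.91 kcal/m²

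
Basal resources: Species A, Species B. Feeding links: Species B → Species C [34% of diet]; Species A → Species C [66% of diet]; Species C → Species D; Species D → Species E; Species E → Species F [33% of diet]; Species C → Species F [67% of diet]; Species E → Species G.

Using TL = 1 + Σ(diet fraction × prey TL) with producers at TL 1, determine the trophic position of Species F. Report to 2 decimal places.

3.66

Species C: 1 + (0.34×1 + 0.66×1) = 2
Species D: 1 + 2 = 3
Species E: 1 + 3 = 4
Species F: 1 + (0.33×4 + 0.67×2) = 3.66
Species G: 1 + 4 = 5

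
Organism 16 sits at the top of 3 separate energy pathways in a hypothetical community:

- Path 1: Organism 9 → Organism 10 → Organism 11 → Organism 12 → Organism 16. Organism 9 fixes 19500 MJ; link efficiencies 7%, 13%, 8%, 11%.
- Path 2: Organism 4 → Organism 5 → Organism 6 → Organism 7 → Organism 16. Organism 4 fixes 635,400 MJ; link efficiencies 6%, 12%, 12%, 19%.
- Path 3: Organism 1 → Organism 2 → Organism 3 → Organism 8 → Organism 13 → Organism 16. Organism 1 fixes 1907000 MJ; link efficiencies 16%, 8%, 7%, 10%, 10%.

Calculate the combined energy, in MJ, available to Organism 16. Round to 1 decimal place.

123.0 MJ

Path 1: 19500 × 0.07 × 0.13 × 0.08 × 0.11 = 1.56156 MJ
Path 2: 635400 × 0.06 × 0.12 × 0.12 × 0.19 = 104.307264 MJ
Path 3: 1907000 × 0.16 × 0.08 × 0.07 × 0.1 × 0.1 = 17.08672 MJ
Total at Organism 16: 1.56156 + 104.307264 + 17.08672 = 122.955544 MJ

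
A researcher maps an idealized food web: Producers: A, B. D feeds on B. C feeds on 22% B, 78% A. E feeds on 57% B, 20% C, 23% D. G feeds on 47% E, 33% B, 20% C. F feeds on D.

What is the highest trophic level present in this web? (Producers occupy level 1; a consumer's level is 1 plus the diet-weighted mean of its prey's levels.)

3

C: 1 + (0.22×1 + 0.78×1) = 2
D: 1 + 1 = 2
E: 1 + (0.57×1 + 0.2×2 + 0.23×2) = 2.43
F: 1 + 2 = 3
G: 1 + (0.47×2.43 + 0.33×1 + 0.2×2) = 2.8721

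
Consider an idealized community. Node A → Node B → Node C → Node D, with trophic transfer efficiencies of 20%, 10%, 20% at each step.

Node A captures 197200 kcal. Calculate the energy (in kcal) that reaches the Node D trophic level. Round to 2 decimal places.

788.80 kcal

Node B: 197200 × 0.2 = 39440 kcal
Node C: 39440 × 0.1 = 3944 kcal
Node D: 3944 × 0.2 = 788.8 kcal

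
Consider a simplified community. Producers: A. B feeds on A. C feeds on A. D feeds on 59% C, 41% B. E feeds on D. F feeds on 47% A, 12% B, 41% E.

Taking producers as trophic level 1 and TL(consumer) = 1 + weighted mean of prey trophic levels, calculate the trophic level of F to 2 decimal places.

B: 1 + 1 = 2
C: 1 + 1 = 2
D: 1 + (0.59×2 + 0.41×2) = 3
E: 1 + 3 = 4
F: 1 + (0.47×1 + 0.12×2 + 0.41×4) = 3.35

3.35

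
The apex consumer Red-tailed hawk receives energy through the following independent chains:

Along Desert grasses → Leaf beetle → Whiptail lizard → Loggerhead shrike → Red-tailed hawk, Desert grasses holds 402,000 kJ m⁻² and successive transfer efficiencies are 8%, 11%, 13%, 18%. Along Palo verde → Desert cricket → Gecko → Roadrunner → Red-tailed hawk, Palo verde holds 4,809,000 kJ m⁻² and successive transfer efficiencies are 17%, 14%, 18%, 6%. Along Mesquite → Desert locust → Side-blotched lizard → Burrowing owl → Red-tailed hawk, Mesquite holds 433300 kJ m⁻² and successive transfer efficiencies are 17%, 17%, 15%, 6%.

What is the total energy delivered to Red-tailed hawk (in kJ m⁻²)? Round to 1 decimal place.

Via Desert grasses: 402000 × 0.08 × 0.11 × 0.13 × 0.18 = 82.77984 kJ m⁻²
Via Palo verde: 4809000 × 0.17 × 0.14 × 0.18 × 0.06 = 1236.10536 kJ m⁻²
Via Mesquite: 433300 × 0.17 × 0.17 × 0.15 × 0.06 = 112.70133 kJ m⁻²
Total at Red-tailed hawk: 82.77984 + 1236.10536 + 112.70133 = 1431.58653 kJ m⁻²

1431.6 kJ m⁻²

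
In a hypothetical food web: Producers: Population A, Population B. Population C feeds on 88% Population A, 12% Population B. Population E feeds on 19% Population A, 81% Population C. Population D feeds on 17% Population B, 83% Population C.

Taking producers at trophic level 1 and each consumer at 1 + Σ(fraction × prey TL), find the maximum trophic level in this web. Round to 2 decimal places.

Population C: 1 + (0.88×1 + 0.12×1) = 2
Population D: 1 + (0.17×1 + 0.83×2) = 2.83
Population E: 1 + (0.19×1 + 0.81×2) = 2.81

2.83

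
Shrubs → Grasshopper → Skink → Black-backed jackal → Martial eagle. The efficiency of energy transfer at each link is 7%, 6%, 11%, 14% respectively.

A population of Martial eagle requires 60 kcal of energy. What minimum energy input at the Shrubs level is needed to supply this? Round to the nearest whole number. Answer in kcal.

Cumulative transfer efficiency: 0.07 × 0.06 × 0.11 × 0.14 = 0.00006468
Shrubs energy = 60 / 0.00006468 = 927644 kcal

927644 kcal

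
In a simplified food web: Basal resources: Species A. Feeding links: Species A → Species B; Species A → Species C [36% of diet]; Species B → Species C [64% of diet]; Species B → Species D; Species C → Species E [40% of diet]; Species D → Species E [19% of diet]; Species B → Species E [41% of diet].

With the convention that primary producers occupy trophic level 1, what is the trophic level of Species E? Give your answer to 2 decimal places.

Species B: 1 + 1 = 2
Species C: 1 + (0.36×1 + 0.64×2) = 2.64
Species D: 1 + 2 = 3
Species E: 1 + (0.4×2.64 + 0.19×3 + 0.41×2) = 3.446

3.45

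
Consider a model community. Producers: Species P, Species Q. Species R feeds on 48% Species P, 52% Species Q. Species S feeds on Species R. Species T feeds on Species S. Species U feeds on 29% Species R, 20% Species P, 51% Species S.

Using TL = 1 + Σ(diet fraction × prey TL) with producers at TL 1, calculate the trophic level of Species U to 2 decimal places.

3.31

Species R: 1 + (0.48×1 + 0.52×1) = 2
Species S: 1 + 2 = 3
Species T: 1 + 3 = 4
Species U: 1 + (0.29×2 + 0.2×1 + 0.51×3) = 3.31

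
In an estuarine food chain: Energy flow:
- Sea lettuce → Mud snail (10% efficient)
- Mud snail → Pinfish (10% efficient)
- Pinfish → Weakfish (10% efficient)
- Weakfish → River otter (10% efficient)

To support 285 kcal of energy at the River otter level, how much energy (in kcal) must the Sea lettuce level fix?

Cumulative transfer efficiency: 0.1 × 0.1 × 0.1 × 0.1 = 0.0001
Sea lettuce energy = 285 / 0.0001 = 2850000 kcal

2850000 kcal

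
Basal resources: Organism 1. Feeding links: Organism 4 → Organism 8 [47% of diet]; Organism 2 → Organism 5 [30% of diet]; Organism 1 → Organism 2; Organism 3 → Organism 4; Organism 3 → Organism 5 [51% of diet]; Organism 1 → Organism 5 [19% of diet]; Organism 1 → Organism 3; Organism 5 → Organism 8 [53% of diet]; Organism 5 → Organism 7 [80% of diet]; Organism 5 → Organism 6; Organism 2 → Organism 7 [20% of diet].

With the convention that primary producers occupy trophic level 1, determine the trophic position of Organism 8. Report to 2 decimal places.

3.90

Organism 2: 1 + 1 = 2
Organism 3: 1 + 1 = 2
Organism 4: 1 + 2 = 3
Organism 5: 1 + (0.51×2 + 0.19×1 + 0.3×2) = 2.81
Organism 6: 1 + 2.81 = 3.81
Organism 7: 1 + (0.2×2 + 0.8×2.81) = 3.648
Organism 8: 1 + (0.47×3 + 0.53×2.81) = 3.8993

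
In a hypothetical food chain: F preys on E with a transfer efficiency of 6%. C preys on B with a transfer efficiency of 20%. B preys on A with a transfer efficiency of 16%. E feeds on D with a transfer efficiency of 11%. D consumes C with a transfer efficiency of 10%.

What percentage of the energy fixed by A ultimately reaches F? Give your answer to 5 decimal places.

0.00211%

Product of link efficiencies: 0.16 × 0.2 × 0.1 × 0.11 × 0.06 = 0.00002112
As a percentage: 0.00002112 × 100 = 0.00211%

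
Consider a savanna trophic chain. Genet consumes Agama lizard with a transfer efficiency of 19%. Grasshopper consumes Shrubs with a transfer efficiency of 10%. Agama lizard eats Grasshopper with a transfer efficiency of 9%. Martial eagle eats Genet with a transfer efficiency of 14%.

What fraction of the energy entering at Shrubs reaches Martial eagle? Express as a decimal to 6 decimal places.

0.000239

Product of link efficiencies: 0.1 × 0.09 × 0.19 × 0.14 = 0.0002394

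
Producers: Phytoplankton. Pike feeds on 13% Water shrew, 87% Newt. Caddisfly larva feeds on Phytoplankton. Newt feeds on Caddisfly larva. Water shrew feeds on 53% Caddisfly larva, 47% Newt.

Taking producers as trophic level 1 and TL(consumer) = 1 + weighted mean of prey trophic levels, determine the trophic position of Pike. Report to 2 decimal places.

4.06

Caddisfly larva: 1 + 1 = 2
Newt: 1 + 2 = 3
Water shrew: 1 + (0.53×2 + 0.47×3) = 3.47
Pike: 1 + (0.13×3.47 + 0.87×3) = 4.0611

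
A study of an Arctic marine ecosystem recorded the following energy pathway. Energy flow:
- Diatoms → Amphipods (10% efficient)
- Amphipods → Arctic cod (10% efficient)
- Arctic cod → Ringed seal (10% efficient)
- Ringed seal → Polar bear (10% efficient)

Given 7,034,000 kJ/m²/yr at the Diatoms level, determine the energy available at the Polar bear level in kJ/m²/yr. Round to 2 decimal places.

Amphipods: 7034000 × 0.1 = 703400 kJ/m²/yr
Arctic cod: 703400 × 0.1 = 70340 kJ/m²/yr
Ringed seal: 70340 × 0.1 = 7034 kJ/m²/yr
Polar bear: 7034 × 0.1 = 703.4 kJ/m²/yr

703.40 kJ/m²/yr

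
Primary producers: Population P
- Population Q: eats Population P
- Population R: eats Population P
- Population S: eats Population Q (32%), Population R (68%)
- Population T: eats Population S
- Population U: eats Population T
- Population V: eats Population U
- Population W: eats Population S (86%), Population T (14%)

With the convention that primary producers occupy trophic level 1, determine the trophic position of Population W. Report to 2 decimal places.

Population Q: 1 + 1 = 2
Population R: 1 + 1 = 2
Population S: 1 + (0.32×2 + 0.68×2) = 3
Population T: 1 + 3 = 4
Population U: 1 + 4 = 5
Population V: 1 + 5 = 6
Population W: 1 + (0.86×3 + 0.14×4) = 4.14

4.14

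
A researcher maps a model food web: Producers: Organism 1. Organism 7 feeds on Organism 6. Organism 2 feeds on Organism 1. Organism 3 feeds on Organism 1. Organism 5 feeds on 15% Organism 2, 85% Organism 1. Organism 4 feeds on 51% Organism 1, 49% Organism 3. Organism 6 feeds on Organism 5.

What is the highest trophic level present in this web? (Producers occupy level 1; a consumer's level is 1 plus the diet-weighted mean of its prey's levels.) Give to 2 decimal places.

4.15

Organism 2: 1 + 1 = 2
Organism 3: 1 + 1 = 2
Organism 4: 1 + (0.51×1 + 0.49×2) = 2.49
Organism 5: 1 + (0.15×2 + 0.85×1) = 2.15
Organism 6: 1 + 2.15 = 3.15
Organism 7: 1 + 3.15 = 4.15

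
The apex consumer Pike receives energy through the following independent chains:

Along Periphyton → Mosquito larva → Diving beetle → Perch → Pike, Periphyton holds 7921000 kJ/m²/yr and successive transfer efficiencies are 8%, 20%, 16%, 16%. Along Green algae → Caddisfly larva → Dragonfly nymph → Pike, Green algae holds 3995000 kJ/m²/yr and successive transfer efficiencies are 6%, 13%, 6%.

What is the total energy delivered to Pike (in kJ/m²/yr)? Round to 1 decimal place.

5114.1 kJ/m²/yr

Via Periphyton: 7921000 × 0.08 × 0.2 × 0.16 × 0.16 = 3244.4416 kJ/m²/yr
Via Green algae: 3995000 × 0.06 × 0.13 × 0.06 = 1869.66 kJ/m²/yr
Total at Pike: 3244.4416 + 1869.66 = 5114.1016 kJ/m²/yr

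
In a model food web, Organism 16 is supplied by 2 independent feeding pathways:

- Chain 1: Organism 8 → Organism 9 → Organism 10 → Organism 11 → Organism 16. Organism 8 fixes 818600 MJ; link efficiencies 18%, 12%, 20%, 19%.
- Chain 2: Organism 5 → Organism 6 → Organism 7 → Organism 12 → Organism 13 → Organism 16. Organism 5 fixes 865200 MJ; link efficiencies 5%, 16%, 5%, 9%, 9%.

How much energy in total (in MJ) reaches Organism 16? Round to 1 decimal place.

674.7 MJ

Chain 1: 818600 × 0.18 × 0.12 × 0.2 × 0.19 = 671.90688 MJ
Chain 2: 865200 × 0.05 × 0.16 × 0.05 × 0.09 × 0.09 = 2.803248 MJ
Total at Organism 16: 671.90688 + 2.803248 = 674.710128 MJ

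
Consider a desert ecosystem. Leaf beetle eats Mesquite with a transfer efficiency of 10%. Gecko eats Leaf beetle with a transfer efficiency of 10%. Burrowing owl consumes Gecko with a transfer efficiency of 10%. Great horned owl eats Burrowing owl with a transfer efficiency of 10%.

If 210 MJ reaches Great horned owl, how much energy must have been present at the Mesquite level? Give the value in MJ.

2100000 MJ

Cumulative transfer efficiency: 0.1 × 0.1 × 0.1 × 0.1 = 0.0001
Mesquite energy = 210 / 0.0001 = 2100000 MJ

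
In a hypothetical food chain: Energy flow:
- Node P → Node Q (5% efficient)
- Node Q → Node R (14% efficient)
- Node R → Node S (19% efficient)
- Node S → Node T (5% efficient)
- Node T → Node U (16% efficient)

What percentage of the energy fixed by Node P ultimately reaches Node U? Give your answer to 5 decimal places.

Product of link efficiencies: 0.05 × 0.14 × 0.19 × 0.05 × 0.16 = 0.00001064
As a percentage: 0.00001064 × 100 = 0.00106%

0.00106%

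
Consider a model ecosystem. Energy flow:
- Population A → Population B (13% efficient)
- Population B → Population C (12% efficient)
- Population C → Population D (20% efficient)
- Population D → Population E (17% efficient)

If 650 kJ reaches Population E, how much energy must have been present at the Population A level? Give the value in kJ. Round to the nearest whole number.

1225490 kJ

Cumulative transfer efficiency: 0.13 × 0.12 × 0.2 × 0.17 = 0.0005304
Population A energy = 650 / 0.0005304 = 1225490 kJ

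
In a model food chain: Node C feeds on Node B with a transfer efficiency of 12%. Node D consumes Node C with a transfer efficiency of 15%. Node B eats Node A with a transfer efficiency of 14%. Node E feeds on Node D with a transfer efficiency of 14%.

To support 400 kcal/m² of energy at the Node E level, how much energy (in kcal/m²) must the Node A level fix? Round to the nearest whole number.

1133787 kcal/m²

Cumulative transfer efficiency: 0.14 × 0.12 × 0.15 × 0.14 = 0.0003528
Node A energy = 400 / 0.0003528 = 1133787 kcal/m²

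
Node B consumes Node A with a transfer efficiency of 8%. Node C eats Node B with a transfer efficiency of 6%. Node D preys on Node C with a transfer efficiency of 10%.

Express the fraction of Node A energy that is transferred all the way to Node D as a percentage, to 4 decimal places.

0.0480%

Product of link efficiencies: 0.08 × 0.06 × 0.1 = 0.00048
As a percentage: 0.00048 × 100 = 0.0480%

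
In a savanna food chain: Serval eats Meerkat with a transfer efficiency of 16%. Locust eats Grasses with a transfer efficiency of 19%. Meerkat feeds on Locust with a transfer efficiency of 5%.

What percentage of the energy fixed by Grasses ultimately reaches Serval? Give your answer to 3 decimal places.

Product of link efficiencies: 0.19 × 0.05 × 0.16 = 0.00152
As a percentage: 0.00152 × 100 = 0.152%

0.152%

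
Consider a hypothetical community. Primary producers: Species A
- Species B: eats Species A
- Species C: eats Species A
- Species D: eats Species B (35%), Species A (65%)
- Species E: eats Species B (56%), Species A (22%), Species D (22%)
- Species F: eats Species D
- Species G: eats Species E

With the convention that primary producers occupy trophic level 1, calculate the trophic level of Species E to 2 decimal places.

2.86

Species B: 1 + 1 = 2
Species C: 1 + 1 = 2
Species D: 1 + (0.35×2 + 0.65×1) = 2.35
Species E: 1 + (0.56×2 + 0.22×1 + 0.22×2.35) = 2.857
Species F: 1 + 2.35 = 3.35
Species G: 1 + 2.857 = 3.857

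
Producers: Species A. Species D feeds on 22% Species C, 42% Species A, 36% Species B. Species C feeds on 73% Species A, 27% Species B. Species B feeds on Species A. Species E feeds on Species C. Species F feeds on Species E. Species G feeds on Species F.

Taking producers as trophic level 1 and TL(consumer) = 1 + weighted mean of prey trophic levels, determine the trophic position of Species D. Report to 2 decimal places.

2.64

Species B: 1 + 1 = 2
Species C: 1 + (0.73×1 + 0.27×2) = 2.27
Species D: 1 + (0.22×2.27 + 0.42×1 + 0.36×2) = 2.6394
Species E: 1 + 2.27 = 3.27
Species F: 1 + 3.27 = 4.27
Species G: 1 + 4.27 = 5.27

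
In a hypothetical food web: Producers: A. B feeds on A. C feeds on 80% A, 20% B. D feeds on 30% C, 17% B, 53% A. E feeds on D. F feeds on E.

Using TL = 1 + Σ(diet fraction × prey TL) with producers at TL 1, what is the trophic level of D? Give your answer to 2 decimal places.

2.53

B: 1 + 1 = 2
C: 1 + (0.8×1 + 0.2×2) = 2.2
D: 1 + (0.3×2.2 + 0.17×2 + 0.53×1) = 2.53
E: 1 + 2.53 = 3.53
F: 1 + 3.53 = 4.53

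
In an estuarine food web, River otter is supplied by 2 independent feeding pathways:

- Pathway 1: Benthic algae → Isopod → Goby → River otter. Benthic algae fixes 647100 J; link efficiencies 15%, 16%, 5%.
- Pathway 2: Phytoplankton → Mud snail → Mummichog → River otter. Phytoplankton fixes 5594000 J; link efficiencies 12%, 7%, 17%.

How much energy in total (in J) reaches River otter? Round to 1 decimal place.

Pathway 1: 647100 × 0.15 × 0.16 × 0.05 = 776.52 J
Pathway 2: 5594000 × 0.12 × 0.07 × 0.17 = 7988.232 J
Total at River otter: 776.52 + 7988.232 = 8764.752 J

8764.8 J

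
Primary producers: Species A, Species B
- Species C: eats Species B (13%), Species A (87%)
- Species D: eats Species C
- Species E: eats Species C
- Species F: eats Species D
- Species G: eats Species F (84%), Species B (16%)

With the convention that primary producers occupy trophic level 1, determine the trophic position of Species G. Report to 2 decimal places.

Species C: 1 + (0.13×1 + 0.87×1) = 2
Species D: 1 + 2 = 3
Species E: 1 + 2 = 3
Species F: 1 + 3 = 4
Species G: 1 + (0.84×4 + 0.16×1) = 4.52

4.52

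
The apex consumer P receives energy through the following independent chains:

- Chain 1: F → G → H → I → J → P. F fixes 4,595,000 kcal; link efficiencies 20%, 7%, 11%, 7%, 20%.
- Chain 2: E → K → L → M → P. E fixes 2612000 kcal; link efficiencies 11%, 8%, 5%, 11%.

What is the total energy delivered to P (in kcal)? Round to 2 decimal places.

Chain 1: 4595000 × 0.2 × 0.07 × 0.11 × 0.07 × 0.2 = 99.0682 kcal
Chain 2: 2612000 × 0.11 × 0.08 × 0.05 × 0.11 = 126.4208 kcal
Total at P: 99.0682 + 126.4208 = 225.489 kcal

225.49 kcal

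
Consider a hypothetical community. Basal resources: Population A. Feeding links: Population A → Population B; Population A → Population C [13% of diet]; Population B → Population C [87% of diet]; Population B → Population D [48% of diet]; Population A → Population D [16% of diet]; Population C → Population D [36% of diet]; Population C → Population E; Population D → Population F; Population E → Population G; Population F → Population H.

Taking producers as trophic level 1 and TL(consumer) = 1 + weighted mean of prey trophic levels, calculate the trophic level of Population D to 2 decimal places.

3.15

Population B: 1 + 1 = 2
Population C: 1 + (0.13×1 + 0.87×2) = 2.87
Population D: 1 + (0.48×2 + 0.16×1 + 0.36×2.87) = 3.1532
Population E: 1 + 2.87 = 3.87
Population F: 1 + 3.1532 = 4.1532
Population G: 1 + 3.87 = 4.87
Population H: 1 + 4.1532 = 5.1532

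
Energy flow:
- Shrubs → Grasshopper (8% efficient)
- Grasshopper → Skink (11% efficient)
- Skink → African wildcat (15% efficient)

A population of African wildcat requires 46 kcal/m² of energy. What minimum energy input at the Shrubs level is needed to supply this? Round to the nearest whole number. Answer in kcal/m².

34848 kcal/m²

Cumulative transfer efficiency: 0.08 × 0.11 × 0.15 = 0.00132
Shrubs energy = 46 / 0.00132 = 34848 kcal/m²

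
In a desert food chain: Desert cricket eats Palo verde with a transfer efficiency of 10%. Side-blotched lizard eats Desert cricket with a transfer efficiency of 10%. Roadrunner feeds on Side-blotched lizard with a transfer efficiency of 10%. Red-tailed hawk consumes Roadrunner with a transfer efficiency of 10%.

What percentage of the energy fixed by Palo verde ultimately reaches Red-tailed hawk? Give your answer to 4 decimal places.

0.0100%

Product of link efficiencies: 0.1 × 0.1 × 0.1 × 0.1 = 0.0001
As a percentage: 0.0001 × 100 = 0.0100%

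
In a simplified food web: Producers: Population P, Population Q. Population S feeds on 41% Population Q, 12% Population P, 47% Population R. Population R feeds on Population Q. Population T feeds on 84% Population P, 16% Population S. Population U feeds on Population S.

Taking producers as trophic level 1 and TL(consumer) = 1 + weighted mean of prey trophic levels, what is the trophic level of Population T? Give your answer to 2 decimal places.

Population R: 1 + 1 = 2
Population S: 1 + (0.41×1 + 0.12×1 + 0.47×2) = 2.47
Population T: 1 + (0.84×1 + 0.16×2.47) = 2.2352
Population U: 1 + 2.47 = 3.47

2.24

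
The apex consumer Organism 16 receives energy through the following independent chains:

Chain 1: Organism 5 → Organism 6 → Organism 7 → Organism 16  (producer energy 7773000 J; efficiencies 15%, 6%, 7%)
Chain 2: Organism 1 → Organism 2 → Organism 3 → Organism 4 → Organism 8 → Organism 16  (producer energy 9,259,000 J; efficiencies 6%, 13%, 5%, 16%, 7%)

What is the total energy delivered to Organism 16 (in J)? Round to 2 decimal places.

Chain 1: 7773000 × 0.15 × 0.06 × 0.07 = 4896.99 J
Chain 2: 9259000 × 0.06 × 0.13 × 0.05 × 0.16 × 0.07 = 40.443312 J
Total at Organism 16: 4896.99 + 40.443312 = 4937.433312 J

4937.43 J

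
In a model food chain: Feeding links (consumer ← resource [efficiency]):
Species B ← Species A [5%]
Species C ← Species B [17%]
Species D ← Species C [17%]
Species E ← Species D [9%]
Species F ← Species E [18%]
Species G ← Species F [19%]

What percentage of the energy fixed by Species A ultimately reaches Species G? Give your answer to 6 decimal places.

Product of link efficiencies: 0.05 × 0.17 × 0.17 × 0.09 × 0.18 × 0.19 = 0.00000444771
As a percentage: 0.00000444771 × 100 = 0.000445%

0.000445%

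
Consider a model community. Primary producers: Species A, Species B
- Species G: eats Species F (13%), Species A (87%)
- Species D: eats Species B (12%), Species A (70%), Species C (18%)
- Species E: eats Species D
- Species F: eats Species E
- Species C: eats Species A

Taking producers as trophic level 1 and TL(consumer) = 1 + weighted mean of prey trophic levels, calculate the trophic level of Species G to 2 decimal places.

Species C: 1 + 1 = 2
Species D: 1 + (0.12×1 + 0.7×1 + 0.18×2) = 2.18
Species E: 1 + 2.18 = 3.18
Species F: 1 + 3.18 = 4.18
Species G: 1 + (0.13×4.18 + 0.87×1) = 2.4134

2.41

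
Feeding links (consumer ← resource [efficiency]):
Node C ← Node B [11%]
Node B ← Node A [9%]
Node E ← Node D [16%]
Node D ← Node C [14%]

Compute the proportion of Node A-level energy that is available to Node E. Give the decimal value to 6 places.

0.000222

Product of link efficiencies: 0.09 × 0.11 × 0.14 × 0.16 = 0.00022176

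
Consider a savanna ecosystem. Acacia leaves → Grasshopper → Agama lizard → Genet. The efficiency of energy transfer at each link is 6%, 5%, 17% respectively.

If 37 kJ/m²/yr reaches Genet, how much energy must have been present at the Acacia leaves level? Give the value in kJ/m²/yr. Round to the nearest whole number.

72549 kJ/m²/yr

Cumulative transfer efficiency: 0.06 × 0.05 × 0.17 = 0.00051
Acacia leaves energy = 37 / 0.00051 = 72549 kJ/m²/yr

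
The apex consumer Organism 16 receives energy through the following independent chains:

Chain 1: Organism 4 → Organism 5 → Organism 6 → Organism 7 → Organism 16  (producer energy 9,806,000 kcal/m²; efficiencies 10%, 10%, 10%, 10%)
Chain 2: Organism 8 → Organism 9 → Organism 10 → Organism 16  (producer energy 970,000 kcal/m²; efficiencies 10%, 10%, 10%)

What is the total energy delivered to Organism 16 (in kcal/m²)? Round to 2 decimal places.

Chain 1: 9806000 × 0.1 × 0.1 × 0.1 × 0.1 = 980.6 kcal/m²
Chain 2: 970000 × 0.1 × 0.1 × 0.1 = 970 kcal/m²
Total at Organism 16: 980.6 + 970 = 1950.6 kcal/m²

1950.60 kcal/m²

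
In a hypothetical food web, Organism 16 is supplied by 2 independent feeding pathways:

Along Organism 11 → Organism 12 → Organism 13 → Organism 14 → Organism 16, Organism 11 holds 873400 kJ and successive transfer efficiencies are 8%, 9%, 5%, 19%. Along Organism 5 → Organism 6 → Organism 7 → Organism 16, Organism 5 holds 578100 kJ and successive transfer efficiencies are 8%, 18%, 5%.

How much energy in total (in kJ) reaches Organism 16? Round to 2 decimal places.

475.97 kJ

Via Organism 11: 873400 × 0.08 × 0.09 × 0.05 × 0.19 = 59.74056 kJ
Via Organism 5: 578100 × 0.08 × 0.18 × 0.05 = 416.232 kJ
Total at Organism 16: 59.74056 + 416.232 = 475.97256 kJ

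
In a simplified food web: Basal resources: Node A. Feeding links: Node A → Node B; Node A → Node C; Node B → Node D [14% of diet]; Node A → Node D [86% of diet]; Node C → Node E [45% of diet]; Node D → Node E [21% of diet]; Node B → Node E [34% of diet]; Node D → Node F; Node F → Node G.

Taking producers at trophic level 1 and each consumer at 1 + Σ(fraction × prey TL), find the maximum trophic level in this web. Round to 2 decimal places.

Node B: 1 + 1 = 2
Node C: 1 + 1 = 2
Node D: 1 + (0.14×2 + 0.86×1) = 2.14
Node E: 1 + (0.45×2 + 0.21×2.14 + 0.34×2) = 3.0294
Node F: 1 + 2.14 = 3.14
Node G: 1 + 3.14 = 4.14

4.14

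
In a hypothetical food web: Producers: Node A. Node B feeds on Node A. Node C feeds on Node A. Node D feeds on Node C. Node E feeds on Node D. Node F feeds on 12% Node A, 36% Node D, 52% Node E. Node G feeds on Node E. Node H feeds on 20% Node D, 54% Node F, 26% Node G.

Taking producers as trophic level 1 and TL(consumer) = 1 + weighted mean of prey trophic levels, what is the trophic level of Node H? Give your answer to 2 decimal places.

Node B: 1 + 1 = 2
Node C: 1 + 1 = 2
Node D: 1 + 2 = 3
Node E: 1 + 3 = 4
Node F: 1 + (0.12×1 + 0.36×3 + 0.52×4) = 4.28
Node G: 1 + 4 = 5
Node H: 1 + (0.2×3 + 0.54×4.28 + 0.26×5) = 5.2112

5.21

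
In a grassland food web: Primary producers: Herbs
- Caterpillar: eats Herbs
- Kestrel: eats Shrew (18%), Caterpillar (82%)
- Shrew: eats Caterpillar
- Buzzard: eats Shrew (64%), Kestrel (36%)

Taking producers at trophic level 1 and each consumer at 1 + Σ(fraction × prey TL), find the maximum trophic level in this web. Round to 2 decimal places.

Caterpillar: 1 + 1 = 2
Shrew: 1 + 2 = 3
Kestrel: 1 + (0.18×3 + 0.82×2) = 3.18
Buzzard: 1 + (0.64×3 + 0.36×3.18) = 4.0648

4.06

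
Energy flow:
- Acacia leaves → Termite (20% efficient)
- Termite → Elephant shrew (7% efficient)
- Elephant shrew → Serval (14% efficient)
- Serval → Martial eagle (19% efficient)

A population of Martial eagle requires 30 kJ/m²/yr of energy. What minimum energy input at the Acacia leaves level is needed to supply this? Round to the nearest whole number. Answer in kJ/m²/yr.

Cumulative transfer efficiency: 0.2 × 0.07 × 0.14 × 0.19 = 0.0003724
Acacia leaves energy = 30 / 0.0003724 = 80559 kJ/m²/yr

80559 kJ/m²/yr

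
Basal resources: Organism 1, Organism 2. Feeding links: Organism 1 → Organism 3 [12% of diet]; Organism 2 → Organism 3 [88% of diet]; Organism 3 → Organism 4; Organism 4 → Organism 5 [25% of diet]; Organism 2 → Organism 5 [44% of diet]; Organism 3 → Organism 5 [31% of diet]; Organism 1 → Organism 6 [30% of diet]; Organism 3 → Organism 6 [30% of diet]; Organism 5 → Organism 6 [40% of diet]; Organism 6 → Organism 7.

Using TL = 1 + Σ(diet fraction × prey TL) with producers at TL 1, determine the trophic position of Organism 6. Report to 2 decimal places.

Organism 3: 1 + (0.12×1 + 0.88×1) = 2
Organism 4: 1 + 2 = 3
Organism 5: 1 + (0.25×3 + 0.44×1 + 0.31×2) = 2.81
Organism 6: 1 + (0.3×1 + 0.3×2 + 0.4×2.81) = 3.024
Organism 7: 1 + 3.024 = 4.024

3.02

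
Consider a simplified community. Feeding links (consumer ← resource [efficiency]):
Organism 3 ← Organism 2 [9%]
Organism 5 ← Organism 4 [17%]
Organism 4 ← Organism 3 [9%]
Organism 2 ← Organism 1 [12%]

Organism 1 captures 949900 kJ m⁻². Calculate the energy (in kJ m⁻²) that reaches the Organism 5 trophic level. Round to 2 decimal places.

Organism 2: 949900 × 0.12 = 113988 kJ m⁻²
Organism 3: 113988 × 0.09 = 10258.92 kJ m⁻²
Organism 4: 10258.92 × 0.09 = 923.3028 kJ m⁻²
Organism 5: 923.3028 × 0.17 = 156.961476 kJ m⁻²

156.96 kJ m⁻²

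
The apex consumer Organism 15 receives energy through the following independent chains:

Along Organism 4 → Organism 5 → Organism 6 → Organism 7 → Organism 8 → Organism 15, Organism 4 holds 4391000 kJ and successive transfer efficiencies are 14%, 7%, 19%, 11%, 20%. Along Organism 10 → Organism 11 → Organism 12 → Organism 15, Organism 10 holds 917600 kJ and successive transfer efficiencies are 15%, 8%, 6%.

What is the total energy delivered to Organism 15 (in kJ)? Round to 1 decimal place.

840.5 kJ

Via Organism 4: 4391000 × 0.14 × 0.07 × 0.19 × 0.11 × 0.2 = 179.872924 kJ
Via Organism 10: 917600 × 0.15 × 0.08 × 0.06 = 660.672 kJ
Total at Organism 15: 179.872924 + 660.672 = 840.544924 kJ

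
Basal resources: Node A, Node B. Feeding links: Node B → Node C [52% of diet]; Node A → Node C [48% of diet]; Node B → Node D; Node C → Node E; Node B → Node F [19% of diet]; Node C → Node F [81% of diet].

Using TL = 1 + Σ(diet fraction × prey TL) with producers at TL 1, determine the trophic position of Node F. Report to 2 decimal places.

Node C: 1 + (0.52×1 + 0.48×1) = 2
Node D: 1 + 1 = 2
Node E: 1 + 2 = 3
Node F: 1 + (0.19×1 + 0.81×2) = 2.81

2.81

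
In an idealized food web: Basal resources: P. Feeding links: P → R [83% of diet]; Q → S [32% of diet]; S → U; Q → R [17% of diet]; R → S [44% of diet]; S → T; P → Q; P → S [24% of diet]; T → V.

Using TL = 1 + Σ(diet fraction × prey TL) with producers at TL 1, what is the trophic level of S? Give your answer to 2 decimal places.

Q: 1 + 1 = 2
R: 1 + (0.17×2 + 0.83×1) = 2.17
S: 1 + (0.44×2.17 + 0.24×1 + 0.32×2) = 2.8348
T: 1 + 2.8348 = 3.8348
U: 1 + 2.8348 = 3.8348
V: 1 + 3.8348 = 4.8348

2.83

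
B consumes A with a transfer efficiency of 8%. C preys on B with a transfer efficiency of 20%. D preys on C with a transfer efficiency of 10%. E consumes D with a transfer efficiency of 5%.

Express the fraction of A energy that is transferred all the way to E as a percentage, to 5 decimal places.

0.00800%

Product of link efficiencies: 0.08 × 0.2 × 0.1 × 0.05 = 0.00008
As a percentage: 0.00008 × 100 = 0.00800%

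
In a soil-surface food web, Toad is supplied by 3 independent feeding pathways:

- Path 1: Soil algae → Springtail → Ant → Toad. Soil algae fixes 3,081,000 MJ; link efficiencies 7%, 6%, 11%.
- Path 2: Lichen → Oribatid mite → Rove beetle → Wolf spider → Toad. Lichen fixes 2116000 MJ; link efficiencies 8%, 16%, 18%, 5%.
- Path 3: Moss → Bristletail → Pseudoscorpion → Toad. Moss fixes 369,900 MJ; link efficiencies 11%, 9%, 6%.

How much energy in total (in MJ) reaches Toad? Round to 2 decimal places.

1886.91 MJ

Path 1: 3081000 × 0.07 × 0.06 × 0.11 = 1423.422 MJ
Path 2: 2116000 × 0.08 × 0.16 × 0.18 × 0.05 = 243.7632 MJ
Path 3: 369900 × 0.11 × 0.09 × 0.06 = 219.7206 MJ
Total at Toad: 1423.422 + 243.7632 + 219.7206 = 1886.9058 MJ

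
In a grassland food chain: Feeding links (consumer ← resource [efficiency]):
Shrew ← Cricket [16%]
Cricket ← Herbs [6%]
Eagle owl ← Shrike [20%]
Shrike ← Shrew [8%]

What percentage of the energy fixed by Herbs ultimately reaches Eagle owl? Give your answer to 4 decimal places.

Product of link efficiencies: 0.06 × 0.16 × 0.08 × 0.2 = 0.0001536
As a percentage: 0.0001536 × 100 = 0.0154%

0.0154%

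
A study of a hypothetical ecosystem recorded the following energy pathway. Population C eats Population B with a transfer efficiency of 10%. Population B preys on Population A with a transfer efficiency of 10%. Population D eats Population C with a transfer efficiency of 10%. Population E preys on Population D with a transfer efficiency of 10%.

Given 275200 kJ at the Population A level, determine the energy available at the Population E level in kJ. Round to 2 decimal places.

27.52 kJ

Population B: 275200 × 0.1 = 27520 kJ
Population C: 27520 × 0.1 = 2752 kJ
Population D: 2752 × 0.1 = 275.2 kJ
Population E: 275.2 × 0.1 = 27.52 kJ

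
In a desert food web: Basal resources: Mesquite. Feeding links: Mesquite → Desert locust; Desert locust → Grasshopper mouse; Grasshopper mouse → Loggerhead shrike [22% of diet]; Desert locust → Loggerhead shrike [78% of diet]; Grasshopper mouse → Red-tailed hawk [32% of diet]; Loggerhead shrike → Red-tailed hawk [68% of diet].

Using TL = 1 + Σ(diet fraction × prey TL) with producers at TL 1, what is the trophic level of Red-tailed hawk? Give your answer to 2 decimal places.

4.15

Desert locust: 1 + 1 = 2
Grasshopper mouse: 1 + 2 = 3
Loggerhead shrike: 1 + (0.22×3 + 0.78×2) = 3.22
Red-tailed hawk: 1 + (0.32×3 + 0.68×3.22) = 4.1496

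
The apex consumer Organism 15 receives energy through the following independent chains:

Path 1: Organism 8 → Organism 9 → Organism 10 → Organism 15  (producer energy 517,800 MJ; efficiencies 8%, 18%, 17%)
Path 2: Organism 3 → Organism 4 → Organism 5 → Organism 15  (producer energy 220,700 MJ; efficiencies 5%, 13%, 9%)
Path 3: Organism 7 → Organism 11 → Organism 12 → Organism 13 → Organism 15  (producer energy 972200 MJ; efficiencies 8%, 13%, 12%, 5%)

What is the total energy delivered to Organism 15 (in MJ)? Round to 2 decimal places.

Path 1: 517800 × 0.08 × 0.18 × 0.17 = 1267.5744 MJ
Path 2: 220700 × 0.05 × 0.13 × 0.09 = 129.1095 MJ
Path 3: 972200 × 0.08 × 0.13 × 0.12 × 0.05 = 60.66528 MJ
Total at Organism 15: 1267.5744 + 129.1095 + 60.66528 = 1457.34918 MJ

1457.35 MJ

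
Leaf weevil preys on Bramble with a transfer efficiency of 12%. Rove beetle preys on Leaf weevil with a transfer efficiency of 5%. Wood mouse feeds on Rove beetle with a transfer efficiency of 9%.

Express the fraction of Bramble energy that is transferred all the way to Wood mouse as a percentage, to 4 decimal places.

Product of link efficiencies: 0.12 × 0.05 × 0.09 = 0.00054
As a percentage: 0.00054 × 100 = 0.0540%

0.0540%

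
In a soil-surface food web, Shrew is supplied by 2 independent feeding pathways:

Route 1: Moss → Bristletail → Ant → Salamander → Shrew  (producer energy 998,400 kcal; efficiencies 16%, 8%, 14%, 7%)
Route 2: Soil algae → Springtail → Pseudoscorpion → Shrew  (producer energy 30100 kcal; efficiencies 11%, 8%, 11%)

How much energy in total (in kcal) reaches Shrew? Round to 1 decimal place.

Route 1: 998400 × 0.16 × 0.08 × 0.14 × 0.07 = 125.239296 kcal
Route 2: 30100 × 0.11 × 0.08 × 0.11 = 29.1368 kcal
Total at Shrew: 125.239296 + 29.1368 = 154.376096 kcal

154.4 kcal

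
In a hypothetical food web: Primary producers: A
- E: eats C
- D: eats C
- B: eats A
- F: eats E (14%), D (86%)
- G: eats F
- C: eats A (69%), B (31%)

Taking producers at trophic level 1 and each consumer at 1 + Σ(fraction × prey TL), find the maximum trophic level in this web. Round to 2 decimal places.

5.31

B: 1 + 1 = 2
C: 1 + (0.69×1 + 0.31×2) = 2.31
D: 1 + 2.31 = 3.31
E: 1 + 2.31 = 3.31
F: 1 + (0.14×3.31 + 0.86×3.31) = 4.31
G: 1 + 4.31 = 5.31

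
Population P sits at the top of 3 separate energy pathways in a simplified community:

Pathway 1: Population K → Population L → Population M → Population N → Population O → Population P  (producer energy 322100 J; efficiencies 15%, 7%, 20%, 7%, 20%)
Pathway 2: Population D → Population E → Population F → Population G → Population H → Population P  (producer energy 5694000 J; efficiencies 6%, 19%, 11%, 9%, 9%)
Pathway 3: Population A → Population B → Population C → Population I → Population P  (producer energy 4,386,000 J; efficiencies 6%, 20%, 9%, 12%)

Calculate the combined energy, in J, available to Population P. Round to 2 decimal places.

Pathway 1: 322100 × 0.15 × 0.07 × 0.2 × 0.07 × 0.2 = 9.46974 J
Pathway 2: 5694000 × 0.06 × 0.19 × 0.11 × 0.09 × 0.09 = 57.8362356 J
Pathway 3: 4386000 × 0.06 × 0.2 × 0.09 × 0.12 = 568.4256 J
Total at Population P: 9.46974 + 57.8362356 + 568.4256 = 635.7315756 J

635.73 J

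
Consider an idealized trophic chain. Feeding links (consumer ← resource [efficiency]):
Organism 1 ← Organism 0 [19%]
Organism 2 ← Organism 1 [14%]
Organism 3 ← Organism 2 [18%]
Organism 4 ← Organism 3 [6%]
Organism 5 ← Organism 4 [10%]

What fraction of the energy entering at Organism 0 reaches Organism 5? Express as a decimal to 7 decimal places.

Product of link efficiencies: 0.19 × 0.14 × 0.18 × 0.06 × 0.1 = 0.000028728

0.0000287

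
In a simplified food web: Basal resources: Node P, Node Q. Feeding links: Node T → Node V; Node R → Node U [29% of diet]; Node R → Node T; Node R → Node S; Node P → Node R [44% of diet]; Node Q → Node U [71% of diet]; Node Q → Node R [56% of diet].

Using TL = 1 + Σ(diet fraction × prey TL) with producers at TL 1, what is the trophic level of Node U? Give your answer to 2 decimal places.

Node R: 1 + (0.56×1 + 0.44×1) = 2
Node S: 1 + 2 = 3
Node T: 1 + 2 = 3
Node U: 1 + (0.29×2 + 0.71×1) = 2.29
Node V: 1 + 3 = 4

2.29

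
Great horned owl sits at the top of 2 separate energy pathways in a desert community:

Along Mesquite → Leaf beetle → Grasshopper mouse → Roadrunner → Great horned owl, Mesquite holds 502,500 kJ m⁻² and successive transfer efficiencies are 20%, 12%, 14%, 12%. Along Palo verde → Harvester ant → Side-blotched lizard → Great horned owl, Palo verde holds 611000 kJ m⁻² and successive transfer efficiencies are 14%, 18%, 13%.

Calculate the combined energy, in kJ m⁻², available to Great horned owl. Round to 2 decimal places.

Via Mesquite: 502500 × 0.2 × 0.12 × 0.14 × 0.12 = 202.608 kJ m⁻²
Via Palo verde: 611000 × 0.14 × 0.18 × 0.13 = 2001.636 kJ m⁻²
Total at Great horned owl: 202.608 + 2001.636 = 2204.244 kJ m⁻²

2204.24 kJ m⁻²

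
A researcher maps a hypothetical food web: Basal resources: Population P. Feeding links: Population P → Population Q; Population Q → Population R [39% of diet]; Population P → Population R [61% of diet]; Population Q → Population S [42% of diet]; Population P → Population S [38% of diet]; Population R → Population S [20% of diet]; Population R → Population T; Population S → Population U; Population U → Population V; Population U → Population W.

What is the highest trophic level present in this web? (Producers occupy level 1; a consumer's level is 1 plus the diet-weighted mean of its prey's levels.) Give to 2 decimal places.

4.70

Population Q: 1 + 1 = 2
Population R: 1 + (0.39×2 + 0.61×1) = 2.39
Population S: 1 + (0.42×2 + 0.38×1 + 0.2×2.39) = 2.698
Population T: 1 + 2.39 = 3.39
Population U: 1 + 2.698 = 3.698
Population V: 1 + 3.698 = 4.698
Population W: 1 + 3.698 = 4.698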